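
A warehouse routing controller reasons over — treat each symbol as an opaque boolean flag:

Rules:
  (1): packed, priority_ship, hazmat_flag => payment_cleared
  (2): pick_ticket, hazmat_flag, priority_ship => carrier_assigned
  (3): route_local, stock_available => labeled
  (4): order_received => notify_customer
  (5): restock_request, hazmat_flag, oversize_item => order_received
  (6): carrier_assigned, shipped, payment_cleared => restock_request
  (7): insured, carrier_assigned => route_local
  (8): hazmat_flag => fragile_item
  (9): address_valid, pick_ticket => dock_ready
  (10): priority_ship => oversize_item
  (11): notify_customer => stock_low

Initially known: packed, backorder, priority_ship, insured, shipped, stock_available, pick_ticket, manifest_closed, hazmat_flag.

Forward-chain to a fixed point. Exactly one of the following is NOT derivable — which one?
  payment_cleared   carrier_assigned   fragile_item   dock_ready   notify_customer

dock_ready

Round 1 — (1), (2), (8), (10), derive payment_cleared, carrier_assigned, fragile_item, oversize_item.
Round 2 — (6), (7), derive restock_request, route_local.
Round 3 — (3), (5), derive labeled, order_received.
Round 4 — (4), derive notify_customer.
Round 5 — (11), derive stock_low.
Derived: fragile_item (round 1), payment_cleared (round 1), carrier_assigned (round 1), notify_customer (round 4). dock_ready never appears in any round.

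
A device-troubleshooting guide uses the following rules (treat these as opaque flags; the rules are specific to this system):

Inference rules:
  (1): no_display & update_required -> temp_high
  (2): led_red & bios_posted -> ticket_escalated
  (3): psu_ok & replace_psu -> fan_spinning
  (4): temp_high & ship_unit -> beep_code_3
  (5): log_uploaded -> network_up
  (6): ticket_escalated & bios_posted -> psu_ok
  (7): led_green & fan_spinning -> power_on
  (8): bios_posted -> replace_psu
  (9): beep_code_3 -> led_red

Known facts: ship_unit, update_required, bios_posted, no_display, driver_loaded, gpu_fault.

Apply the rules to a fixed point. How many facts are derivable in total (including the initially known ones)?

Round 1 fires (1), (8), giving temp_high, replace_psu.
Round 2 fires (4), giving beep_code_3.
Round 3 fires (9), giving led_red.
Round 4 fires (2), giving ticket_escalated.
Round 5 fires (6), giving psu_ok.
Round 6 fires (3), giving fan_spinning.
Closure: {beep_code_3, bios_posted, driver_loaded, fan_spinning, gpu_fault, led_red, no_display, psu_ok, replace_psu, ship_unit, temp_high, ticket_escalated, update_required} — 13 facts.

13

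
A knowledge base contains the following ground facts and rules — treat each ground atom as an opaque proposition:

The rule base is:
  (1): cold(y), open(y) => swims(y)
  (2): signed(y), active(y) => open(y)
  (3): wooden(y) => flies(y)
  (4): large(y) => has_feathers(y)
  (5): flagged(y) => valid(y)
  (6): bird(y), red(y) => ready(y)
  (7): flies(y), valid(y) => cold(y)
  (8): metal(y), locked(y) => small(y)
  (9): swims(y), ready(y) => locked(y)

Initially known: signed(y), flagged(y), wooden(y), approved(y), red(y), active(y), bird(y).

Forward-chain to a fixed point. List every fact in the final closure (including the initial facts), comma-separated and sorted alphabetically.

Round 1 — (2), (3), (5), (6), derive open(y), flies(y), valid(y), ready(y).
Round 2 — (7), derive cold(y).
Round 3 — (1), derive swims(y).
Round 4 — (9), derive locked(y).

active(y), approved(y), bird(y), cold(y), flagged(y), flies(y), locked(y), open(y), ready(y), red(y), signed(y), swims(y), valid(y), wooden(y)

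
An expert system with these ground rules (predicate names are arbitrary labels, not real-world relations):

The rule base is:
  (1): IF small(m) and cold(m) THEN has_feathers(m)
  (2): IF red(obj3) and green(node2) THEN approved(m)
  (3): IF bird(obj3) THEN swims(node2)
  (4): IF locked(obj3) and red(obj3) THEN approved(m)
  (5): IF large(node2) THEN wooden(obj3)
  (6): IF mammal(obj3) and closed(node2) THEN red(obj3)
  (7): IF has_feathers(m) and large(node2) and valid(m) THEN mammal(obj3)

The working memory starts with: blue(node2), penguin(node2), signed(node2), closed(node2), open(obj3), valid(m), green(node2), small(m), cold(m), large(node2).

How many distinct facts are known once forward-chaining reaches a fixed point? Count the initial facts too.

[1] (1) [IF small(m) and cold(m) THEN has_feathers(m)]; (5) [IF large(node2) THEN wooden(obj3)]. ⇒ new: has_feathers(m), wooden(obj3).
[2] (7) [IF has_feathers(m) and large(node2) and valid(m) THEN mammal(obj3)]. ⇒ new: mammal(obj3).
[3] (6) [IF mammal(obj3) and closed(node2) THEN red(obj3)]. ⇒ new: red(obj3).
[4] (2) [IF red(obj3) and green(node2) THEN approved(m)]. ⇒ new: approved(m).
Closure: {approved(m), blue(node2), closed(node2), cold(m), green(node2), has_feathers(m), large(node2), mammal(obj3), open(obj3), penguin(node2), red(obj3), signed(node2), small(m), valid(m), wooden(obj3)} — 15 facts.

15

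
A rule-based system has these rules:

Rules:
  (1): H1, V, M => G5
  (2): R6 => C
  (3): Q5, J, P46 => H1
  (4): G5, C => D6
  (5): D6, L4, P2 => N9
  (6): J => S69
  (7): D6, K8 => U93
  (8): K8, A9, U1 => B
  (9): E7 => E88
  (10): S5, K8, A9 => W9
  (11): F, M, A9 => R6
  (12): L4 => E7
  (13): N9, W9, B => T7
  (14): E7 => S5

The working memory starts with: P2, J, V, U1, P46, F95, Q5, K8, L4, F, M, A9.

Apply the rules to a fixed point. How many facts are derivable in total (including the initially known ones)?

Round 1: (3) [Q5, J, P46 => H1]; (6) [J => S69]; (8) [K8, A9, U1 => B]; (11) [F, M, A9 => R6]; (12) [L4 => E7]. Adds H1, S69, B, R6, E7.
Round 2: (1) [H1, V, M => G5]; (2) [R6 => C]; (9) [E7 => E88]; (14) [E7 => S5]. Adds G5, C, E88, S5.
Round 3: (4) [G5, C => D6]; (10) [S5, K8, A9 => W9]. Adds D6, W9.
Round 4: (5) [D6, L4, P2 => N9]; (7) [D6, K8 => U93]. Adds N9, U93.
Round 5: (13) [N9, W9, B => T7]. Adds T7.
Closure: {A9, B, C, D6, E7, E88, F, F95, G5, H1, J, K8, L4, M, N9, P2, P46, Q5, R6, S5, S69, T7, U1, U93, V, W9} — 26 facts.

26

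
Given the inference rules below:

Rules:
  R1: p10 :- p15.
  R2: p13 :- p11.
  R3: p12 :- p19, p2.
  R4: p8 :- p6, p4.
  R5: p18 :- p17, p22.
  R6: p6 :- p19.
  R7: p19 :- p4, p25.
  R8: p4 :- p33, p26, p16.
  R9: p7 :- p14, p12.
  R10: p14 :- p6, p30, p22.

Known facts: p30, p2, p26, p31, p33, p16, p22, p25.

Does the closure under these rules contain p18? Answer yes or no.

no

Round 1 — R8, derive p4.
Round 2 — R7, derive p19.
Round 3 — R3, R6, derive p12, p6.
Round 4 — R4, R10, derive p8, p14.
Round 5 — R9, derive p7.
Fixed point reached. p18 is concluded only by R5; R5 needs p17 (never derived).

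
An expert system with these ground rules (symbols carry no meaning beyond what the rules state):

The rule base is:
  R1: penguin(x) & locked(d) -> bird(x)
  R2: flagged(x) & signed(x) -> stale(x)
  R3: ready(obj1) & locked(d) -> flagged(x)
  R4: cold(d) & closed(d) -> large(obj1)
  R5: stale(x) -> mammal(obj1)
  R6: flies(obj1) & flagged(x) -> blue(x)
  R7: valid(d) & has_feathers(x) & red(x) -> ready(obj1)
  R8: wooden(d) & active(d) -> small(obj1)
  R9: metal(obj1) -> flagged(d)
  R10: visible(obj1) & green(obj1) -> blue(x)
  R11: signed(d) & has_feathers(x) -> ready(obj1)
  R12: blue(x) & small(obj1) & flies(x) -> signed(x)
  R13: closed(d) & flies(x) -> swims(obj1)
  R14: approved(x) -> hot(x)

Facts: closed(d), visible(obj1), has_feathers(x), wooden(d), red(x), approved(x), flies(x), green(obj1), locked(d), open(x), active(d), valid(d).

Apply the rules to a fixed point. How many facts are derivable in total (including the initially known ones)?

Round 1 fires R7, R8, R10, R13, R14, giving ready(obj1), small(obj1), blue(x), swims(obj1), hot(x).
Round 2 fires R3, R12, giving flagged(x), signed(x).
Round 3 fires R2, giving stale(x).
Round 4 fires R5, giving mammal(obj1).
Closure: {active(d), approved(x), blue(x), closed(d), flagged(x), flies(x), green(obj1), has_feathers(x), hot(x), locked(d), mammal(obj1), open(x), ready(obj1), red(x), signed(x), small(obj1), stale(x), swims(obj1), valid(d), visible(obj1), wooden(d)} — 21 facts.

21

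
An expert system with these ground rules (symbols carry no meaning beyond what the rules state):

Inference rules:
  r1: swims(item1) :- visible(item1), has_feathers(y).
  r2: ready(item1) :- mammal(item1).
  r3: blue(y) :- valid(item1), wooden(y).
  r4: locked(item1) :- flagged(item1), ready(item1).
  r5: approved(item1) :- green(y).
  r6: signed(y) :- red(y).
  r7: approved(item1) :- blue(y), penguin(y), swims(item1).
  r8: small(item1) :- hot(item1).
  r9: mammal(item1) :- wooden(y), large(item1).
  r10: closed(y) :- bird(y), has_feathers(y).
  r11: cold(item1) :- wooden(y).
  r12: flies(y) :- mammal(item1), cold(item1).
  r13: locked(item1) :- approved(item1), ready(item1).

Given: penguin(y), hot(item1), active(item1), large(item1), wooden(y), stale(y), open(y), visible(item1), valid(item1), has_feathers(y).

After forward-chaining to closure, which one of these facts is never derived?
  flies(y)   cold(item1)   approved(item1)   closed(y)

Round 1: r1 [swims(item1) :- visible(item1), has_feathers(y).]; r3 [blue(y) :- valid(item1), wooden(y).]; r8 [small(item1) :- hot(item1).]; r9 [mammal(item1) :- wooden(y), large(item1).]; r11 [cold(item1) :- wooden(y).]. Adds swims(item1), blue(y), small(item1), mammal(item1), cold(item1).
Round 2: r2 [ready(item1) :- mammal(item1).]; r7 [approved(item1) :- blue(y), penguin(y), swims(item1).]; r12 [flies(y) :- mammal(item1), cold(item1).]. Adds ready(item1), approved(item1), flies(y).
Round 3: r13 [locked(item1) :- approved(item1), ready(item1).]. Adds locked(item1).
Derived: approved(item1) (round 2), cold(item1) (round 1), flies(y) (round 2). closed(y) never appears in any round.

closed(y)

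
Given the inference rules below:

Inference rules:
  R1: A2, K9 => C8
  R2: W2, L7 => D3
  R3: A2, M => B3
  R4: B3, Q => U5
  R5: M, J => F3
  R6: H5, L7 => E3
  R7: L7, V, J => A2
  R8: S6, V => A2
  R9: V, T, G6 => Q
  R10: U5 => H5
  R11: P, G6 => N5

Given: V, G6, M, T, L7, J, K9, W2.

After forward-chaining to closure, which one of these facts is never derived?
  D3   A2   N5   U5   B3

N5

[1] R2 [W2, L7 => D3]; R5 [M, J => F3]; R7 [L7, V, J => A2]; R9 [V, T, G6 => Q]. ⇒ new: D3, F3, A2, Q.
[2] R1 [A2, K9 => C8]; R3 [A2, M => B3]. ⇒ new: C8, B3.
[3] R4 [B3, Q => U5]. ⇒ new: U5.
[4] R10 [U5 => H5]. ⇒ new: H5.
[5] R6 [H5, L7 => E3]. ⇒ new: E3.
Derived: D3 (round 1), B3 (round 2), A2 (round 1), U5 (round 3). N5 never appears in any round.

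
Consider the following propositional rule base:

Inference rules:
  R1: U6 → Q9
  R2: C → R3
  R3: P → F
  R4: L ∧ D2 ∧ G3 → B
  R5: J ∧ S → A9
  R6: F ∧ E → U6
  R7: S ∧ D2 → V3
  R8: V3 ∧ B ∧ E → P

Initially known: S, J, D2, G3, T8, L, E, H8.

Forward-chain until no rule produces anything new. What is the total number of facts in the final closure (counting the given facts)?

[1] R4 [L ∧ D2 ∧ G3 → B]; R5 [J ∧ S → A9]; R7 [S ∧ D2 → V3]. ⇒ new: B, A9, V3.
[2] R8 [V3 ∧ B ∧ E → P]. ⇒ new: P.
[3] R3 [P → F]. ⇒ new: F.
[4] R6 [F ∧ E → U6]. ⇒ new: U6.
[5] R1 [U6 → Q9]. ⇒ new: Q9.
Closure: {A9, B, D2, E, F, G3, H8, J, L, P, Q9, S, T8, U6, V3} — 15 facts.

15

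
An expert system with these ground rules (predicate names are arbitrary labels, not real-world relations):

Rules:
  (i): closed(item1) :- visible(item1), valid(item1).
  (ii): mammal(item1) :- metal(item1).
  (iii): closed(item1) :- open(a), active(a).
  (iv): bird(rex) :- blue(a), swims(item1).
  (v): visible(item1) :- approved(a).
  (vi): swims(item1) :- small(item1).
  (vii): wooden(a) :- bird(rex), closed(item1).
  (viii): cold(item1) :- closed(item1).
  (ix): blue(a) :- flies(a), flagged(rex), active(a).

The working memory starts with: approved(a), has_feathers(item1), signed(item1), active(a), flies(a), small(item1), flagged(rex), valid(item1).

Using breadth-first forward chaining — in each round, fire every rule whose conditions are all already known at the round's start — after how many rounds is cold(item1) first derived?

Round 1 — (v), (vi), (ix), derive visible(item1), swims(item1), blue(a).
Round 2 — (i), (iv), derive closed(item1), bird(rex).
Round 3 — (vii), (viii), derive wooden(a), cold(item1).
cold(item1) first appears in round 3.

3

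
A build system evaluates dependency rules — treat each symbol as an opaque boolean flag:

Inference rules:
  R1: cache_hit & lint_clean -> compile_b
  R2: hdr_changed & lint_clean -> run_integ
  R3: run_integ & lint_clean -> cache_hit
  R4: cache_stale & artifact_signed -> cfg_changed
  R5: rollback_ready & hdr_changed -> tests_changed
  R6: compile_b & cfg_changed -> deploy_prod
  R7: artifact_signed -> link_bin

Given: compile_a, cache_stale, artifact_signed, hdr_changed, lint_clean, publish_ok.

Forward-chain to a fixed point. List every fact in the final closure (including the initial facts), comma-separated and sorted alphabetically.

Round 1: R2 [hdr_changed & lint_clean -> run_integ]; R4 [cache_stale & artifact_signed -> cfg_changed]; R7 [artifact_signed -> link_bin]. Adds run_integ, cfg_changed, link_bin.
Round 2: R3 [run_integ & lint_clean -> cache_hit]. Adds cache_hit.
Round 3: R1 [cache_hit & lint_clean -> compile_b]. Adds compile_b.
Round 4: R6 [compile_b & cfg_changed -> deploy_prod]. Adds deploy_prod.

artifact_signed, cache_hit, cache_stale, cfg_changed, compile_a, compile_b, deploy_prod, hdr_changed, link_bin, lint_clean, publish_ok, run_integ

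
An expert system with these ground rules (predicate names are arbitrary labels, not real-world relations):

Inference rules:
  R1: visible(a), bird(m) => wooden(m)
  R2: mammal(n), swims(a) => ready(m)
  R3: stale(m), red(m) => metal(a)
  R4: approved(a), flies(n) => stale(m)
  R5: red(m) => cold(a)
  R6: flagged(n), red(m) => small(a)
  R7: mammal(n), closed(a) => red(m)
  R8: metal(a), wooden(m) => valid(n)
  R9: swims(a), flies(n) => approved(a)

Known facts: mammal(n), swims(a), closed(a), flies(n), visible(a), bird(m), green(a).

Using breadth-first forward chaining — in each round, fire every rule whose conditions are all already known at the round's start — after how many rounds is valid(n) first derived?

[1] R1 [visible(a), bird(m) => wooden(m)]; R2 [mammal(n), swims(a) => ready(m)]; R7 [mammal(n), closed(a) => red(m)]; R9 [swims(a), flies(n) => approved(a)]. ⇒ new: wooden(m), ready(m), red(m), approved(a).
[2] R4 [approved(a), flies(n) => stale(m)]; R5 [red(m) => cold(a)]. ⇒ new: stale(m), cold(a).
[3] R3 [stale(m), red(m) => metal(a)]. ⇒ new: metal(a).
[4] R8 [metal(a), wooden(m) => valid(n)]. ⇒ new: valid(n).
valid(n) first appears in round 4.

4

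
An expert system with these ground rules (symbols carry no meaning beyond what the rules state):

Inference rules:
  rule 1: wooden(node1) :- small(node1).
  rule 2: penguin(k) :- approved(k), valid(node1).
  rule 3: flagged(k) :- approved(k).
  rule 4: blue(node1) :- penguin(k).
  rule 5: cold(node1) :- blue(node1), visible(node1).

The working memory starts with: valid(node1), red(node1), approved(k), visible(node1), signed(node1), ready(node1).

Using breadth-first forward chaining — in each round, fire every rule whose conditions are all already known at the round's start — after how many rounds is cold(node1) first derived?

3

Round 1 — rule 2, rule 3, derive penguin(k), flagged(k).
Round 2 — rule 4, derive blue(node1).
Round 3 — rule 5, derive cold(node1).
cold(node1) first appears in round 3.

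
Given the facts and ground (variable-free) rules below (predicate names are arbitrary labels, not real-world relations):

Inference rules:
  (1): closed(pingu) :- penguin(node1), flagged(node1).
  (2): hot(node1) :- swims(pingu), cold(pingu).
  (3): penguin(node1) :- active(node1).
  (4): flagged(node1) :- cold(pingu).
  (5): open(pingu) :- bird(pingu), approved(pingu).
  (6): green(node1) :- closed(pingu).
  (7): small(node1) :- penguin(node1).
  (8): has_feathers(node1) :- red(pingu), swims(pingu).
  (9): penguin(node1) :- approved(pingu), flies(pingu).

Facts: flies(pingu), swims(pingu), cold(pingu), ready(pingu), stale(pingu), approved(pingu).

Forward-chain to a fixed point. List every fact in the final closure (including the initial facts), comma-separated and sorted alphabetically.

[1] (2) [hot(node1) :- swims(pingu), cold(pingu).]; (4) [flagged(node1) :- cold(pingu).]; (9) [penguin(node1) :- approved(pingu), flies(pingu).]. ⇒ new: hot(node1), flagged(node1), penguin(node1).
[2] (1) [closed(pingu) :- penguin(node1), flagged(node1).]; (7) [small(node1) :- penguin(node1).]. ⇒ new: closed(pingu), small(node1).
[3] (6) [green(node1) :- closed(pingu).]. ⇒ new: green(node1).

approved(pingu), closed(pingu), cold(pingu), flagged(node1), flies(pingu), green(node1), hot(node1), penguin(node1), ready(pingu), small(node1), stale(pingu), swims(pingu)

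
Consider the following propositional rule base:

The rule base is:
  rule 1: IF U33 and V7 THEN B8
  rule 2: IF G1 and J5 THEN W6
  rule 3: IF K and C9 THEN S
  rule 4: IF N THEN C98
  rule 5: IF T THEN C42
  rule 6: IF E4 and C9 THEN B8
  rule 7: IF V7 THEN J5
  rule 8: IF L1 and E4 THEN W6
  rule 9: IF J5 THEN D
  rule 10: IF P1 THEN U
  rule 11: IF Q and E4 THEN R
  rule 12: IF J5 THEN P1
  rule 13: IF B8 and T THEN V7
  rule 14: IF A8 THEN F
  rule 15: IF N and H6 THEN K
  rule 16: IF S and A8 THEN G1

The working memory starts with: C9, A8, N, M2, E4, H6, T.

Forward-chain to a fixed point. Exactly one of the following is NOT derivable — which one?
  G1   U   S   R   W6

Round 1 fires rule 4, rule 5, rule 6, rule 14, rule 15, giving C98, C42, B8, F, K.
Round 2 fires rule 3, rule 13, giving S, V7.
Round 3 fires rule 7, rule 16, giving J5, G1.
Round 4 fires rule 2, rule 9, rule 12, giving W6, D, P1.
Round 5 fires rule 10, giving U.
Derived: W6 (round 4), U (round 5), S (round 2), G1 (round 3). R never appears in any round.

R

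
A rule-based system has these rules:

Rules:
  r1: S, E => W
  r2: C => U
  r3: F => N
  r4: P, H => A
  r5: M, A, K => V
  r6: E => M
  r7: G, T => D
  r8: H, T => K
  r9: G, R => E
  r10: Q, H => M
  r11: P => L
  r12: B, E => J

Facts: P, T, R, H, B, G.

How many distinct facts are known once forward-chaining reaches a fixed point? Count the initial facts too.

14

Round 1 — r4, r7, r8, r9, r11, derive A, D, K, E, L.
Round 2 — r6, r12, derive M, J.
Round 3 — r5, derive V.
Closure: {A, B, D, E, G, H, J, K, L, M, P, R, T, V} — 14 facts.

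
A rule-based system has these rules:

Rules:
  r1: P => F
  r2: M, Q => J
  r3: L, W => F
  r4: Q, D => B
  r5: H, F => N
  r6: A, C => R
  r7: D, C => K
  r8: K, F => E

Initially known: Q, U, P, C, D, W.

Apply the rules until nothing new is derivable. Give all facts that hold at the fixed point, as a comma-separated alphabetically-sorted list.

Round 1 — r1, r4, r7, derive F, B, K.
Round 2 — r8, derive E.

B, C, D, E, F, K, P, Q, U, W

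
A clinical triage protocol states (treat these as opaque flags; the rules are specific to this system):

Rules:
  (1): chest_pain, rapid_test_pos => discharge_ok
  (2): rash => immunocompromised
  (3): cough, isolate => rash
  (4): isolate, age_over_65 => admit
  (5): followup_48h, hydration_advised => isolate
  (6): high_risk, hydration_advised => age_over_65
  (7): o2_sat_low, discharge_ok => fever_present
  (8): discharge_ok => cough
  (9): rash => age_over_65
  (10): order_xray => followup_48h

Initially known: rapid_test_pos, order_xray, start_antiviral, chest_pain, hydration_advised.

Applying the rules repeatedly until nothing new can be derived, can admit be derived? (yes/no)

yes

Round 1: (1) [chest_pain, rapid_test_pos => discharge_ok]; (10) [order_xray => followup_48h]. New: discharge_ok, followup_48h.
Round 2: (5) [followup_48h, hydration_advised => isolate]; (8) [discharge_ok => cough]. New: isolate, cough.
Round 3: (3) [cough, isolate => rash]. New: rash.
Round 4: (2) [rash => immunocompromised]; (9) [rash => age_over_65]. New: immunocompromised, age_over_65.
Round 5: (4) [isolate, age_over_65 => admit]. New: admit.
admit appears in round 5, so it is derivable.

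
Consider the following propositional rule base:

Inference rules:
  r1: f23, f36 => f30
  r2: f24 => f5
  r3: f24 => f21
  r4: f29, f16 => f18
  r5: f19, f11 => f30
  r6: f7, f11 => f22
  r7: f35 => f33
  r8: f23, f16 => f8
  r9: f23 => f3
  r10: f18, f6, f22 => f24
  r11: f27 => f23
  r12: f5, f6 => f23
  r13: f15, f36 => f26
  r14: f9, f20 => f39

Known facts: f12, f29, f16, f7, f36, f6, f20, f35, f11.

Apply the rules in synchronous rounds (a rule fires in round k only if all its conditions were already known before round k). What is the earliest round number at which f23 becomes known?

Round 1: r4 [f29, f16 => f18]; r6 [f7, f11 => f22]; r7 [f35 => f33]. Adds f18, f22, f33.
Round 2: r10 [f18, f6, f22 => f24]. Adds f24.
Round 3: r2 [f24 => f5]; r3 [f24 => f21]. Adds f5, f21.
Round 4: r12 [f5, f6 => f23]. Adds f23.
f23 first appears in round 4.

4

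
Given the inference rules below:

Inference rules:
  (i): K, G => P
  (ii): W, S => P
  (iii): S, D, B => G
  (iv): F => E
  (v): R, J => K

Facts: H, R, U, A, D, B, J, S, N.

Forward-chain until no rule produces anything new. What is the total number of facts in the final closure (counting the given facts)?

12

Round 1 fires (iii), (v), giving G, K.
Round 2 fires (i), giving P.
Closure: {A, B, D, G, H, J, K, N, P, R, S, U} — 12 facts.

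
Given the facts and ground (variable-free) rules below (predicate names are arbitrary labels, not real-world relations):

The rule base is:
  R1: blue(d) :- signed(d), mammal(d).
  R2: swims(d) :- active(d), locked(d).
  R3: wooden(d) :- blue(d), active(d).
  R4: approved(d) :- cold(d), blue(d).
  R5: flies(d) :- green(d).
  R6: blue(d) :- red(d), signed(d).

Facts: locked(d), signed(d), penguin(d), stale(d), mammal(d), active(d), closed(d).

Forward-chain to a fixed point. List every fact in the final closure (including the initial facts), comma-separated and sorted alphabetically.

Round 1: R1 [blue(d) :- signed(d), mammal(d).]; R2 [swims(d) :- active(d), locked(d).]. Adds blue(d), swims(d).
Round 2: R3 [wooden(d) :- blue(d), active(d).]. Adds wooden(d).

active(d), blue(d), closed(d), locked(d), mammal(d), penguin(d), signed(d), stale(d), swims(d), wooden(d)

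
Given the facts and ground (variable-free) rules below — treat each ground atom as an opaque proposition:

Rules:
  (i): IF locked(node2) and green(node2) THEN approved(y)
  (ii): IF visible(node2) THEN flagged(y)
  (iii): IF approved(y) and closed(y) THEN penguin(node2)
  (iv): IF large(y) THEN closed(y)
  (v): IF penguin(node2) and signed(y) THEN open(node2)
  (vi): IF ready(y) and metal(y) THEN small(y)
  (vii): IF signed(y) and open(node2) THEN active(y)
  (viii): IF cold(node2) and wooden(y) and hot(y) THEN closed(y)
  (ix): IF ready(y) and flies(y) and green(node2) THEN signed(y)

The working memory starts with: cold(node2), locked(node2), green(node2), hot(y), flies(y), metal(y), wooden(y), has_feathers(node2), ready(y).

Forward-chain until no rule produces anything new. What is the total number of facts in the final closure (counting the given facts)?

Round 1 — (i), (vi), (viii), (ix), derive approved(y), small(y), closed(y), signed(y).
Round 2 — (iii), derive penguin(node2).
Round 3 — (v), derive open(node2).
Round 4 — (vii), derive active(y).
Closure: {active(y), approved(y), closed(y), cold(node2), flies(y), green(node2), has_feathers(node2), hot(y), locked(node2), metal(y), open(node2), penguin(node2), ready(y), signed(y), small(y), wooden(y)} — 16 facts.

16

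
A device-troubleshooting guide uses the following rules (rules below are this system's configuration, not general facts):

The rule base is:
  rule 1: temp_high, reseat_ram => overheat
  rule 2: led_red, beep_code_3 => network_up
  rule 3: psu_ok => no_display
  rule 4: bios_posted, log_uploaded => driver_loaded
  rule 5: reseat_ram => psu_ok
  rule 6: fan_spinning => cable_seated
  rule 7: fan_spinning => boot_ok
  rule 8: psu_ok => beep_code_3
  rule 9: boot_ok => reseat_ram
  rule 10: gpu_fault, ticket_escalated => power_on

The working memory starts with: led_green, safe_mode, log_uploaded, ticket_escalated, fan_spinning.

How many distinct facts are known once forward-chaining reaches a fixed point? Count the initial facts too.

11

Round 1: rule 6 [fan_spinning => cable_seated]; rule 7 [fan_spinning => boot_ok]. New: cable_seated, boot_ok.
Round 2: rule 9 [boot_ok => reseat_ram]. New: reseat_ram.
Round 3: rule 5 [reseat_ram => psu_ok]. New: psu_ok.
Round 4: rule 3 [psu_ok => no_display]; rule 8 [psu_ok => beep_code_3]. New: no_display, beep_code_3.
Closure: {beep_code_3, boot_ok, cable_seated, fan_spinning, led_green, log_uploaded, no_display, psu_ok, reseat_ram, safe_mode, ticket_escalated} — 11 facts.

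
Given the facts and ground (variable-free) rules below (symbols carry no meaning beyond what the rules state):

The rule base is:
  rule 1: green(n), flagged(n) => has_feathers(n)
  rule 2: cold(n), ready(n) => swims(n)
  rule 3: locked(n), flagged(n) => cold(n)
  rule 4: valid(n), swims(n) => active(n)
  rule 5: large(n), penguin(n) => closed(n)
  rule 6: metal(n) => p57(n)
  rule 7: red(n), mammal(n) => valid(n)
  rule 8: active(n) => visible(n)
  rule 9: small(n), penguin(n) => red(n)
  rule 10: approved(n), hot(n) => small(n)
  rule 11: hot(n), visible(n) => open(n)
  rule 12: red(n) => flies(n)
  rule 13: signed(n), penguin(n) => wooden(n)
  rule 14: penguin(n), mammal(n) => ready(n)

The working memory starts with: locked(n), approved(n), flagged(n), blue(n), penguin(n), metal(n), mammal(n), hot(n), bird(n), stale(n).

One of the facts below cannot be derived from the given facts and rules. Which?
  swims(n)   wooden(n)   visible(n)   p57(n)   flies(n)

Round 1 fires rule 3, rule 6, rule 10, rule 14, giving cold(n), p57(n), small(n), ready(n).
Round 2 fires rule 2, rule 9, giving swims(n), red(n).
Round 3 fires rule 7, rule 12, giving valid(n), flies(n).
Round 4 fires rule 4, giving active(n).
Round 5 fires rule 8, giving visible(n).
Round 6 fires rule 11, giving open(n).
Derived: p57(n) (round 1), swims(n) (round 2), flies(n) (round 3), visible(n) (round 5). wooden(n) never appears in any round.

wooden(n)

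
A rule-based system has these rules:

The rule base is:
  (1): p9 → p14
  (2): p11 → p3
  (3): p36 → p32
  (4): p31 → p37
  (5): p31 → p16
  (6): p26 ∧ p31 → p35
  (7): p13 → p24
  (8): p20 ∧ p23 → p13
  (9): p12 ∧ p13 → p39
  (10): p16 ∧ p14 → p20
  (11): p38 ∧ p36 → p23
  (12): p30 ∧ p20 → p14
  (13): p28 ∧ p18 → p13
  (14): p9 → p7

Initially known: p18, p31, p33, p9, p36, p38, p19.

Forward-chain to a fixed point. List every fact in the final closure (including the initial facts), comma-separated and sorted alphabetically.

p13, p14, p16, p18, p19, p20, p23, p24, p31, p32, p33, p36, p37, p38, p7, p9

Round 1 — (1), (3), (4), (5), (11), (14), derive p14, p32, p37, p16, p23, p7.
Round 2 — (10), derive p20.
Round 3 — (8), derive p13.
Round 4 — (7), derive p24.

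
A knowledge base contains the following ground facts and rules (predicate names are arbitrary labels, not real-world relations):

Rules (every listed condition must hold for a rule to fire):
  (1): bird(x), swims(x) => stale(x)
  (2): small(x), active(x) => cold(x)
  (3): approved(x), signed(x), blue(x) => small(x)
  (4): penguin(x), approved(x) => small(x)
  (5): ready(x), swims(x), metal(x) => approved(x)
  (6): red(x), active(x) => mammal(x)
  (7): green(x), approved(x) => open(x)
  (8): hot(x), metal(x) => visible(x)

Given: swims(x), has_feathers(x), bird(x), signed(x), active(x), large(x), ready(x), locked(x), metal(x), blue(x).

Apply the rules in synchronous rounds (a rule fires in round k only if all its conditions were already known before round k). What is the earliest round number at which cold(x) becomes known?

3

Round 1: (1) [bird(x), swims(x) => stale(x)]; (5) [ready(x), swims(x), metal(x) => approved(x)]. New: stale(x), approved(x).
Round 2: (3) [approved(x), signed(x), blue(x) => small(x)]. New: small(x).
Round 3: (2) [small(x), active(x) => cold(x)]. New: cold(x).
cold(x) first appears in round 3.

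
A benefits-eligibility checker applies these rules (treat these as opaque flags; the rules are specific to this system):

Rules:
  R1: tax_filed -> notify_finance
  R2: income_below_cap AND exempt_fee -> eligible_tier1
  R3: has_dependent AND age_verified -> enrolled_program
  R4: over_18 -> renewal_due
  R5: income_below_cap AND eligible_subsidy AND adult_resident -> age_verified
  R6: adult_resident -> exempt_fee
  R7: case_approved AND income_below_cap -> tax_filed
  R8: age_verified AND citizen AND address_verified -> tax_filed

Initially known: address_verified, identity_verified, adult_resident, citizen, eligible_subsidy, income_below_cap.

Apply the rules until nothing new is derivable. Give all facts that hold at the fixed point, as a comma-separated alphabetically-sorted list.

Round 1: R5 [income_below_cap AND eligible_subsidy AND adult_resident -> age_verified]; R6 [adult_resident -> exempt_fee]. Adds age_verified, exempt_fee.
Round 2: R2 [income_below_cap AND exempt_fee -> eligible_tier1]; R8 [age_verified AND citizen AND address_verified -> tax_filed]. Adds eligible_tier1, tax_filed.
Round 3: R1 [tax_filed -> notify_finance]. Adds notify_finance.

address_verified, adult_resident, age_verified, citizen, eligible_subsidy, eligible_tier1, exempt_fee, identity_verified, income_below_cap, notify_finance, tax_filed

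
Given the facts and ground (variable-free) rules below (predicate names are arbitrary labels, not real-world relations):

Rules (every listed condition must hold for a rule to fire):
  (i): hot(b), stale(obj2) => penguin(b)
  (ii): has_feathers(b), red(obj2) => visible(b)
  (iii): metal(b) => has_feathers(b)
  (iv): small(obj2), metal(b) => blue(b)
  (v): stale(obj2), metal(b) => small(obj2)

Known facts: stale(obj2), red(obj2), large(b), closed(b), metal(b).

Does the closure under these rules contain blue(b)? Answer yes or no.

yes

Round 1: (iii) [metal(b) => has_feathers(b)]; (v) [stale(obj2), metal(b) => small(obj2)]. New: has_feathers(b), small(obj2).
Round 2: (ii) [has_feathers(b), red(obj2) => visible(b)]; (iv) [small(obj2), metal(b) => blue(b)]. New: visible(b), blue(b).
blue(b) appears in round 2, so it is derivable.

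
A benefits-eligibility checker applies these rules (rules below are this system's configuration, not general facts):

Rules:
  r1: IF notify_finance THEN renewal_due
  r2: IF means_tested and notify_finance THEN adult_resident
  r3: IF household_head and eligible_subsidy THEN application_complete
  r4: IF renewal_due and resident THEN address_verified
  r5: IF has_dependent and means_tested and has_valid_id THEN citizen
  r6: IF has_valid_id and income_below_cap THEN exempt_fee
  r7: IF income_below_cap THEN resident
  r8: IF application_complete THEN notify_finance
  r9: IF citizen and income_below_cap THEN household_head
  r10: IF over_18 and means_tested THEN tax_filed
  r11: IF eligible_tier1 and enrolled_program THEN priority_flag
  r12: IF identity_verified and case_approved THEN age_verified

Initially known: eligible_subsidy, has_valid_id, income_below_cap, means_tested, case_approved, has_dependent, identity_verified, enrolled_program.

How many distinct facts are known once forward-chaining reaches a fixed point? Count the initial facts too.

Round 1: r5 [IF has_dependent and means_tested and has_valid_id THEN citizen]; r6 [IF has_valid_id and income_below_cap THEN exempt_fee]; r7 [IF income_below_cap THEN resident]; r12 [IF identity_verified and case_approved THEN age_verified]. New: citizen, exempt_fee, resident, age_verified.
Round 2: r9 [IF citizen and income_below_cap THEN household_head]. New: household_head.
Round 3: r3 [IF household_head and eligible_subsidy THEN application_complete]. New: application_complete.
Round 4: r8 [IF application_complete THEN notify_finance]. New: notify_finance.
Round 5: r1 [IF notify_finance THEN renewal_due]; r2 [IF means_tested and notify_finance THEN adult_resident]. New: renewal_due, adult_resident.
Round 6: r4 [IF renewal_due and resident THEN address_verified]. New: address_verified.
Closure: {address_verified, adult_resident, age_verified, application_complete, case_approved, citizen, eligible_subsidy, enrolled_program, exempt_fee, has_dependent, has_valid_id, household_head, identity_verified, income_below_cap, means_tested, notify_finance, renewal_due, resident} — 18 facts.

18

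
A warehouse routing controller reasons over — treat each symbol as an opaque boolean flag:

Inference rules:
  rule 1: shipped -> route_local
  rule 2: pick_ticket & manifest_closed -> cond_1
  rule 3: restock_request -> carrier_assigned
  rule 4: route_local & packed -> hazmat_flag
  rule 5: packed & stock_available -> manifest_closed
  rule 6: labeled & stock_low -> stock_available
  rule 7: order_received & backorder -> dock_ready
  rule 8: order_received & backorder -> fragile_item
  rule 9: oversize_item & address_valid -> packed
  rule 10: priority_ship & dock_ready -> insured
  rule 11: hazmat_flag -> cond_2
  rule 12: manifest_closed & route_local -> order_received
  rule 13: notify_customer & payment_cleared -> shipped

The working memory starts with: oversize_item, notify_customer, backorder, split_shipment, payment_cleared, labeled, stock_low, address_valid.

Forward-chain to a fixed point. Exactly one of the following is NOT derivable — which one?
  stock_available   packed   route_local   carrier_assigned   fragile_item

carrier_assigned

[1] rule 6 [labeled & stock_low -> stock_available]; rule 9 [oversize_item & address_valid -> packed]; rule 13 [notify_customer & payment_cleared -> shipped]. ⇒ new: stock_available, packed, shipped.
[2] rule 1 [shipped -> route_local]; rule 5 [packed & stock_available -> manifest_closed]. ⇒ new: route_local, manifest_closed.
[3] rule 4 [route_local & packed -> hazmat_flag]; rule 12 [manifest_closed & route_local -> order_received]. ⇒ new: hazmat_flag, order_received.
[4] rule 7 [order_received & backorder -> dock_ready]; rule 8 [order_received & backorder -> fragile_item]; rule 11 [hazmat_flag -> cond_2]. ⇒ new: dock_ready, fragile_item, cond_2.
Derived: stock_available (round 1), fragile_item (round 4), route_local (round 2), packed (round 1). carrier_assigned never appears in any round.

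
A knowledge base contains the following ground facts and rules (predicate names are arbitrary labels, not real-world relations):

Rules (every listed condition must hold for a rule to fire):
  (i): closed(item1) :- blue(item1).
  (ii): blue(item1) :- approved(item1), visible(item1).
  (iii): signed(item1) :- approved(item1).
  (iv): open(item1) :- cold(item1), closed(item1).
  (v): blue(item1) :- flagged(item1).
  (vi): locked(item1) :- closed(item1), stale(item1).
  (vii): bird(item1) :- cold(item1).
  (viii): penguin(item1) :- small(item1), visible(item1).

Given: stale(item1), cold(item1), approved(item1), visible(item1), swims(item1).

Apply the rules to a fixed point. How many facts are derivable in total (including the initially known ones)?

11

Round 1 fires (ii), (iii), (vii), giving blue(item1), signed(item1), bird(item1).
Round 2 fires (i), giving closed(item1).
Round 3 fires (iv), (vi), giving open(item1), locked(item1).
Closure: {approved(item1), bird(item1), blue(item1), closed(item1), cold(item1), locked(item1), open(item1), signed(item1), stale(item1), swims(item1), visible(item1)} — 11 facts.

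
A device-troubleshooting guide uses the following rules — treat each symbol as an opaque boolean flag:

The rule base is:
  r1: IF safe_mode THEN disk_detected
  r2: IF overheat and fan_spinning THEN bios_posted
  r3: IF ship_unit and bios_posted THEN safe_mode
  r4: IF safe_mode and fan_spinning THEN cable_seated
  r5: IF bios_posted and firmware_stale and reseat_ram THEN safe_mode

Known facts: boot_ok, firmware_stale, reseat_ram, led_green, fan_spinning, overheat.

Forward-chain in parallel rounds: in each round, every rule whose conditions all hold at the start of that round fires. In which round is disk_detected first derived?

3

Round 1 — r2, derive bios_posted.
Round 2 — r5, derive safe_mode.
Round 3 — r1, r4, derive disk_detected, cable_seated.
disk_detected first appears in round 3.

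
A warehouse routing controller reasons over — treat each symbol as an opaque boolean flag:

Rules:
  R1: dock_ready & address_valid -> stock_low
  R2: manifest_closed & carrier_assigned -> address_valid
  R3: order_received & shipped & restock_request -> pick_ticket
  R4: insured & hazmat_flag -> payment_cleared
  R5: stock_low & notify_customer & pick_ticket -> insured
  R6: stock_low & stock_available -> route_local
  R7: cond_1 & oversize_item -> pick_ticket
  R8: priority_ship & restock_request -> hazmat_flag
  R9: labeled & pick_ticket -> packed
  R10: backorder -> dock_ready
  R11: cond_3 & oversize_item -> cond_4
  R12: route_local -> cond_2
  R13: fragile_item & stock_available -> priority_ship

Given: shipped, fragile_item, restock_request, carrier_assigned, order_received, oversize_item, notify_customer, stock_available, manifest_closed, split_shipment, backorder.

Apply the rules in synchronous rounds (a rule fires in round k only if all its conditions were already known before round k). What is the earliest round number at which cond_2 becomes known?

Round 1 — R2, R3, R10, R13, derive address_valid, pick_ticket, dock_ready, priority_ship.
Round 2 — R1, R8, derive stock_low, hazmat_flag.
Round 3 — R5, R6, derive insured, route_local.
Round 4 — R4, R12, derive payment_cleared, cond_2.
cond_2 first appears in round 4.

4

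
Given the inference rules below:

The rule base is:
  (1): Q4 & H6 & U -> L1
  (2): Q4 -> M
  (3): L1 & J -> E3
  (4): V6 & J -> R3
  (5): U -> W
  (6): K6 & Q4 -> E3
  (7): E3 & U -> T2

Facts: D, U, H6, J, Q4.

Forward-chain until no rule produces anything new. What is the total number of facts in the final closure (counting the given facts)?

10

[1] (1) [Q4 & H6 & U -> L1]; (2) [Q4 -> M]; (5) [U -> W]. ⇒ new: L1, M, W.
[2] (3) [L1 & J -> E3]. ⇒ new: E3.
[3] (7) [E3 & U -> T2]. ⇒ new: T2.
Closure: {D, E3, H6, J, L1, M, Q4, T2, U, W} — 10 facts.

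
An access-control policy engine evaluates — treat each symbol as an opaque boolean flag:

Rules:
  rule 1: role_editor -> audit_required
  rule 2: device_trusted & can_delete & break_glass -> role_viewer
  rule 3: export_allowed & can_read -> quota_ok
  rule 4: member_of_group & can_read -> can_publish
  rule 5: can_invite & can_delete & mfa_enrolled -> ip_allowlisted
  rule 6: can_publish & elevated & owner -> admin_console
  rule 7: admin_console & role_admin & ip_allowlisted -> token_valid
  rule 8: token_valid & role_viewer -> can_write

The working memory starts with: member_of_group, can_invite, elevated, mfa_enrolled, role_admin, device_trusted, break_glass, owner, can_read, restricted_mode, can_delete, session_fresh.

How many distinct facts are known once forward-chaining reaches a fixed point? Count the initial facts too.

18

Round 1: rule 2 [device_trusted & can_delete & break_glass -> role_viewer]; rule 4 [member_of_group & can_read -> can_publish]; rule 5 [can_invite & can_delete & mfa_enrolled -> ip_allowlisted]. Adds role_viewer, can_publish, ip_allowlisted.
Round 2: rule 6 [can_publish & elevated & owner -> admin_console]. Adds admin_console.
Round 3: rule 7 [admin_console & role_admin & ip_allowlisted -> token_valid]. Adds token_valid.
Round 4: rule 8 [token_valid & role_viewer -> can_write]. Adds can_write.
Closure: {admin_console, break_glass, can_delete, can_invite, can_publish, can_read, can_write, device_trusted, elevated, ip_allowlisted, member_of_group, mfa_enrolled, owner, restricted_mode, role_admin, role_viewer, session_fresh, token_valid} — 18 facts.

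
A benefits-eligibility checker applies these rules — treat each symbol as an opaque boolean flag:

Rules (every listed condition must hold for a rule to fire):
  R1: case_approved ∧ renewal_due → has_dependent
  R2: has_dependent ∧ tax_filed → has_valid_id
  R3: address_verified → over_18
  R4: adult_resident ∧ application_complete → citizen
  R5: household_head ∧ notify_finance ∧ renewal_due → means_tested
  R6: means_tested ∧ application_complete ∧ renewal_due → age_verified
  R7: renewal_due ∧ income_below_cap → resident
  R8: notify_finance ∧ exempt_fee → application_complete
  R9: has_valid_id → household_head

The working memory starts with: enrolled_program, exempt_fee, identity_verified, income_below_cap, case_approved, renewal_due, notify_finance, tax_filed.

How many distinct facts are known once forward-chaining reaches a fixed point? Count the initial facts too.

[1] R1 [case_approved ∧ renewal_due → has_dependent]; R7 [renewal_due ∧ income_below_cap → resident]; R8 [notify_finance ∧ exempt_fee → application_complete]. ⇒ new: has_dependent, resident, application_complete.
[2] R2 [has_dependent ∧ tax_filed → has_valid_id]. ⇒ new: has_valid_id.
[3] R9 [has_valid_id → household_head]. ⇒ new: household_head.
[4] R5 [household_head ∧ notify_finance ∧ renewal_due → means_tested]. ⇒ new: means_tested.
[5] R6 [means_tested ∧ application_complete ∧ renewal_due → age_verified]. ⇒ new: age_verified.
Closure: {age_verified, application_complete, case_approved, enrolled_program, exempt_fee, has_dependent, has_valid_id, household_head, identity_verified, income_below_cap, means_tested, notify_finance, renewal_due, resident, tax_filed} — 15 facts.

15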